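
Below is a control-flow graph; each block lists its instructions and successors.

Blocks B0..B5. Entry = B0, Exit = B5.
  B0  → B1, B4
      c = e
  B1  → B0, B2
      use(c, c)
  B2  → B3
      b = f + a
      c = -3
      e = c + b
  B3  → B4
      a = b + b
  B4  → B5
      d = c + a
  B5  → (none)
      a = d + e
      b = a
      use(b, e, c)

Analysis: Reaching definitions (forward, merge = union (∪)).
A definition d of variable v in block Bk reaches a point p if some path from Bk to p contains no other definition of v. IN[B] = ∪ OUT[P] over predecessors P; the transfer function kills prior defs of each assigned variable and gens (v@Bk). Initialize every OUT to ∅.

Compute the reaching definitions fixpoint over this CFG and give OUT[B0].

Answer: {c@B0}

Working:
Converged values:
  B0:   IN={c@B0}   OUT={c@B0}
  B1:   IN={c@B0}   OUT={c@B0}
  B2:   IN={c@B0}   OUT={b@B2, c@B2, e@B2}
  B3:   IN={b@B2, c@B2, e@B2}   OUT={a@B3, b@B2, c@B2, e@B2}
  B4:   IN={a@B3, b@B2, c@B0, c@B2, e@B2}   OUT={a@B3, b@B2, c@B0, c@B2, d@B4, e@B2}
  B5:   IN={a@B3, b@B2, c@B0, c@B2, d@B4, e@B2}   OUT={a@B5, b@B5, c@B0, c@B2, d@B4, e@B2}

Merge at B0 (entry node, so the boundary value {} is joined with the incoming edge(s)): IN[B0] = {} ⊔ OUT[B1] = {c@B0}
Applying B0's transfer function to that IN value gives OUT[B0] (row B0 above).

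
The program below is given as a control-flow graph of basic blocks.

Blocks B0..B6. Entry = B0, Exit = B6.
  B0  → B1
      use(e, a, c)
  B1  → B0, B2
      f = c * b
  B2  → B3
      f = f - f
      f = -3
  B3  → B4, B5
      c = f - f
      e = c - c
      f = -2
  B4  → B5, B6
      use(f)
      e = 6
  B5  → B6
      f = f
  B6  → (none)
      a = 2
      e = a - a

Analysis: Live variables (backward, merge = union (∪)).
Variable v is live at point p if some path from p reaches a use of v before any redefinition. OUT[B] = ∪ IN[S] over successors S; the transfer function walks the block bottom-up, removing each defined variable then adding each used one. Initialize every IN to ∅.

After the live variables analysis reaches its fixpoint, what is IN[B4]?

Answer: {f}

Derivation:
Per-block solution:
  B0: | IN={a, b, c, e} | OUT={a, b, c, e}
  B1: | IN={a, b, c, e} | OUT={a, b, c, e, f}
  B2: | IN={f} | OUT={f}
  B3: | IN={f} | OUT={f}
  B4: | IN={f} | OUT={f}
  B5: | IN={f} | OUT={}
  B6: | IN={} | OUT={}

Merge at B4: OUT[B4] = IN[B5] ⊔ IN[B6] = {f}
Applying B4's transfer function to that OUT value gives IN[B4] (row B4 above).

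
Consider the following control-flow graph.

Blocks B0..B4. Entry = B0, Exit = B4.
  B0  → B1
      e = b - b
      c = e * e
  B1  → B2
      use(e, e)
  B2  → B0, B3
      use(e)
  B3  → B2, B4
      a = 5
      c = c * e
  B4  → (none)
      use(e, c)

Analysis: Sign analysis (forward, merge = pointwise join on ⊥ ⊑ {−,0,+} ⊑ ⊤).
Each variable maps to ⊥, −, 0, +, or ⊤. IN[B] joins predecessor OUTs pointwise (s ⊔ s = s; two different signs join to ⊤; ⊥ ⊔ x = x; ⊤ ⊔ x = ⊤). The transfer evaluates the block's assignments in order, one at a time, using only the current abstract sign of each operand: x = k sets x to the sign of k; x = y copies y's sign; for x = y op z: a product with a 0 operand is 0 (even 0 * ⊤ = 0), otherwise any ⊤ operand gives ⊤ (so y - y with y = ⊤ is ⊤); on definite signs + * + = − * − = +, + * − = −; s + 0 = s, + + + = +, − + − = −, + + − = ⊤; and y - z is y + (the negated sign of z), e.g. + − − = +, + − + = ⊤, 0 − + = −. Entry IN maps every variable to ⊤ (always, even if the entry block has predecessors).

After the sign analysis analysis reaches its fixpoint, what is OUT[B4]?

Answer: {a: +, b: ⊤, c: ⊤, d: ⊤, e: ⊤, f: ⊤}

Working:
Converged values:
  B0:  IN=(all ⊤)  OUT=(all ⊤)
  B1:  IN=(all ⊤)  OUT=(all ⊤)
  B2:  IN=(all ⊤)  OUT=(all ⊤)
  B3:  IN=(all ⊤)  OUT={a:+; rest ⊤}
  B4:  IN={a:+; rest ⊤}  OUT={a:+; rest ⊤}

Merge at B4: IN[B4] = OUT[B3] = {a: +, b: ⊤, c: ⊤, d: ⊤, e: ⊤, f: ⊤}
Applying B4's transfer function to that IN value gives OUT[B4] (row B4 above).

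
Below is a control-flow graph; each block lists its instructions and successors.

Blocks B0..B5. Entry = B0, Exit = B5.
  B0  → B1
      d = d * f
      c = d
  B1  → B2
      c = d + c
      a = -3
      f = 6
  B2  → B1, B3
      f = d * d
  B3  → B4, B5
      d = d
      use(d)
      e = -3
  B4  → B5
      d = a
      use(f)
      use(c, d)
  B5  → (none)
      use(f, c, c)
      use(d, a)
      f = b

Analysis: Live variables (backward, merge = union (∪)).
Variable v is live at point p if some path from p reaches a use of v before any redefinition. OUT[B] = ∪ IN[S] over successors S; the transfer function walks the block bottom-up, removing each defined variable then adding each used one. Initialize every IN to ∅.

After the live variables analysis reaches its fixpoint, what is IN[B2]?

Answer: {a, b, c, d}

Derivation:
Fixpoint table:
  B0: | IN={b, d, f} | OUT={b, c, d}
  B1: | IN={b, c, d} | OUT={a, b, c, d}
  B2: | IN={a, b, c, d} | OUT={a, b, c, d, f}
  B3: | IN={a, b, c, d, f} | OUT={a, b, c, d, f}
  B4: | IN={a, b, c, f} | OUT={a, b, c, d, f}
  B5: | IN={a, b, c, d, f} | OUT={}

Merge at B2: OUT[B2] = IN[B1] ⊔ IN[B3] = {a, b, c, d, f}
Applying B2's transfer function to that OUT value gives IN[B2] (row B2 above).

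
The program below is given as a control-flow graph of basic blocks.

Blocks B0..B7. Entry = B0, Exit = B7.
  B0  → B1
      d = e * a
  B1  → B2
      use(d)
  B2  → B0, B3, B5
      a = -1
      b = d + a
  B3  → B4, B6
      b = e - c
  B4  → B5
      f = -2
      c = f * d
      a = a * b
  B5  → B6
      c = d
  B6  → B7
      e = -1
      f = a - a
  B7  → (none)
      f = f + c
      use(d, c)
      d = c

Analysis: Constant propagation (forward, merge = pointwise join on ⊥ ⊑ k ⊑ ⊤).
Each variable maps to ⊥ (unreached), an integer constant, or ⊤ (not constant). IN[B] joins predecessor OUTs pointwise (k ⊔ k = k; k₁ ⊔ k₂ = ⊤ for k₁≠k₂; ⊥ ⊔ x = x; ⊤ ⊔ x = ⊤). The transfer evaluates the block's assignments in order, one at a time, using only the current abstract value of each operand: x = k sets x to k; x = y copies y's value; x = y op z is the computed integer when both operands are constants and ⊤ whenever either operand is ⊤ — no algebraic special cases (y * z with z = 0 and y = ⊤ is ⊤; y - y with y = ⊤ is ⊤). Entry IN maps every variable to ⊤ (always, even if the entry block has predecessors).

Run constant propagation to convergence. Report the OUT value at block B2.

Fixpoint table:
  B0:   IN=(all ⊤)   OUT=(all ⊤)
  B1:   IN=(all ⊤)   OUT=(all ⊤)
  B2:   IN=(all ⊤)   OUT={a:-1; rest ⊤}
  B3:   IN={a:-1; rest ⊤}   OUT={a:-1; rest ⊤}
  B4:   IN={a:-1; rest ⊤}   OUT={f:-2; rest ⊤}
  B5:   IN=(all ⊤)   OUT=(all ⊤)
  B6:   IN=(all ⊤)   OUT={e:-1; rest ⊤}
  B7:   IN={e:-1; rest ⊤}   OUT={e:-1; rest ⊤}

Merge at B2: IN[B2] = OUT[B1] = {a: ⊤, b: ⊤, c: ⊤, d: ⊤, e: ⊤, f: ⊤}
Applying B2's transfer function to that IN value gives OUT[B2] (row B2 above).

Answer: {a: -1, b: ⊤, c: ⊤, d: ⊤, e: ⊤, f: ⊤}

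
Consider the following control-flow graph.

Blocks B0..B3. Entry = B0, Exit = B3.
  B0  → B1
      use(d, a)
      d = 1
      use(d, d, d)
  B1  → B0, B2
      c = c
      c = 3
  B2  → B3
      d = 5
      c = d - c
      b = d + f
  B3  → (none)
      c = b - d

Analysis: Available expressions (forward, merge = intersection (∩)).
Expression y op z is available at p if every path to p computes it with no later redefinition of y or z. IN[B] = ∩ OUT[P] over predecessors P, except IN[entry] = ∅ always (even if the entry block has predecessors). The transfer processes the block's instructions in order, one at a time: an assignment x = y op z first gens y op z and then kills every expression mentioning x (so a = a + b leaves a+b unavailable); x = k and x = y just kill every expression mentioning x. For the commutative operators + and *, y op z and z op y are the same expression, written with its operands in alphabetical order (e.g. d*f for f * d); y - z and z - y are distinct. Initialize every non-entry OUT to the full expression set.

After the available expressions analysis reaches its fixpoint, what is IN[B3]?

Answer: {d+f}

Working:
Per-block solution:
  B0: | IN={} | OUT={}
  B1: | IN={} | OUT={}
  B2: | IN={} | OUT={d+f}
  B3: | IN={d+f} | OUT={b-d, d+f}

Merge at B3: IN[B3] = OUT[B2] = {d+f}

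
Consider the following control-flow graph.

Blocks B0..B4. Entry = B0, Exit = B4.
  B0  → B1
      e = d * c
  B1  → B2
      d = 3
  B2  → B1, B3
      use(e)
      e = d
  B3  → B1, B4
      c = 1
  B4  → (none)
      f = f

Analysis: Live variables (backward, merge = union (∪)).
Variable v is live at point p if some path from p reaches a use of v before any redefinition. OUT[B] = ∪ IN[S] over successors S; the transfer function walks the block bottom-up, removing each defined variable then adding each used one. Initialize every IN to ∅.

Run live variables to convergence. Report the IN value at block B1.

Answer: {e, f}

Derivation:
Fixpoint table:
  B0:  IN={c, d, f}  OUT={e, f}
  B1:  IN={e, f}  OUT={d, e, f}
  B2:  IN={d, e, f}  OUT={e, f}
  B3:  IN={e, f}  OUT={e, f}
  B4:  IN={f}  OUT={}

Merge at B1: OUT[B1] = IN[B2] = {d, e, f}
Applying B1's transfer function to that OUT value gives IN[B1] (row B1 above).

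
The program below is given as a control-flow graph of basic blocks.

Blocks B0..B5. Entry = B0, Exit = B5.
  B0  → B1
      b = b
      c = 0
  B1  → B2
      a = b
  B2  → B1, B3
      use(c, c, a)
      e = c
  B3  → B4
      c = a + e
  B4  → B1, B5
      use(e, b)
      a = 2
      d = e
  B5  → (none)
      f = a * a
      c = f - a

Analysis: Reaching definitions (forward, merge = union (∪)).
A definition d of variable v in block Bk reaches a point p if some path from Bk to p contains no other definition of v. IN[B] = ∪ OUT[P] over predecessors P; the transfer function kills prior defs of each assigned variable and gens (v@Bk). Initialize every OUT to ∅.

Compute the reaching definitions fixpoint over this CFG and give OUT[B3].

Answer: {a@B1, b@B0, c@B3, d@B4, e@B2}

Derivation:
Fixpoint table:
  B0: | IN={} | OUT={b@B0, c@B0}
  B1: | IN={a@B1, a@B4, b@B0, c@B0, c@B3, d@B4, e@B2} | OUT={a@B1, b@B0, c@B0, c@B3, d@B4, e@B2}
  B2: | IN={a@B1, b@B0, c@B0, c@B3, d@B4, e@B2} | OUT={a@B1, b@B0, c@B0, c@B3, d@B4, e@B2}
  B3: | IN={a@B1, b@B0, c@B0, c@B3, d@B4, e@B2} | OUT={a@B1, b@B0, c@B3, d@B4, e@B2}
  B4: | IN={a@B1, b@B0, c@B3, d@B4, e@B2} | OUT={a@B4, b@B0, c@B3, d@B4, e@B2}
  B5: | IN={a@B4, b@B0, c@B3, d@B4, e@B2} | OUT={a@B4, b@B0, c@B5, d@B4, e@B2, f@B5}

Merge at B3: IN[B3] = OUT[B2] = {a@B1, b@B0, c@B0, c@B3, d@B4, e@B2}
Applying B3's transfer function to that IN value gives OUT[B3] (row B3 above).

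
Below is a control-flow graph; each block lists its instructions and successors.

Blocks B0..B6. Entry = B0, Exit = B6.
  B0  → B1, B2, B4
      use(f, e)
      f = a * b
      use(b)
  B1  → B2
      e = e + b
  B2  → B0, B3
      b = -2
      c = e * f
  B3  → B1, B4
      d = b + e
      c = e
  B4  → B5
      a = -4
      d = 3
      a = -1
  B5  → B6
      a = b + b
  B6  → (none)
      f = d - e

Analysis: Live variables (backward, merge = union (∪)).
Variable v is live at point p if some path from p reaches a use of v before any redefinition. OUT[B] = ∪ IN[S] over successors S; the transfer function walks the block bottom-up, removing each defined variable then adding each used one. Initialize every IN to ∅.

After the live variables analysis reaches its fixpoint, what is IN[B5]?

Answer: {b, d, e}

Working:
Converged values:
  B0:   IN={a, b, e, f}   OUT={a, b, e, f}
  B1:   IN={a, b, e, f}   OUT={a, e, f}
  B2:   IN={a, e, f}   OUT={a, b, e, f}
  B3:   IN={a, b, e, f}   OUT={a, b, e, f}
  B4:   IN={b, e}   OUT={b, d, e}
  B5:   IN={b, d, e}   OUT={d, e}
  B6:   IN={d, e}   OUT={}

Merge at B5: OUT[B5] = IN[B6] = {d, e}
Applying B5's transfer function to that OUT value gives IN[B5] (row B5 above).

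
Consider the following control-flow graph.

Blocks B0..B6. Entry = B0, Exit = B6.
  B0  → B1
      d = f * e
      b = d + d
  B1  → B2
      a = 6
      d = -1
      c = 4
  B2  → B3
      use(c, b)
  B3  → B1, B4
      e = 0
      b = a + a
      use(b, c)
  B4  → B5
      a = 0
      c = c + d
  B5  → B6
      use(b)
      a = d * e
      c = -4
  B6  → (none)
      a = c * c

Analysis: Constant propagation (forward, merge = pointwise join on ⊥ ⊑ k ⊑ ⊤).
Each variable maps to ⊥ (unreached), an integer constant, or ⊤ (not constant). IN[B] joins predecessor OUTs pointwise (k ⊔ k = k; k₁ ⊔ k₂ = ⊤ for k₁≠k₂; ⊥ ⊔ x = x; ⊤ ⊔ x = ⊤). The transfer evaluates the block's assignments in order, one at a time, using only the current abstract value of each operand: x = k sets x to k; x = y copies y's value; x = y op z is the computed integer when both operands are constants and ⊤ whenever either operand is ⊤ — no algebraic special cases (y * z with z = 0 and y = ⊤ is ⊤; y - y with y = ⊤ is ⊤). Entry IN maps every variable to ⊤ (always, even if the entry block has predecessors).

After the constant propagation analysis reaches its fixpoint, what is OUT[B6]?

Answer: {a: 16, b: 12, c: -4, d: -1, e: 0, f: ⊤}

Trace:
Converged values:
  B0:  IN=(all ⊤)  OUT=(all ⊤)
  B1:  IN=(all ⊤)  OUT={a:6, c:4, d:-1; rest ⊤}
  B2:  IN={a:6, c:4, d:-1; rest ⊤}  OUT={a:6, c:4, d:-1; rest ⊤}
  B3:  IN={a:6, c:4, d:-1; rest ⊤}  OUT={a:6, b:12, c:4, d:-1, e:0; rest ⊤}
  B4:  IN={a:6, b:12, c:4, d:-1, e:0; rest ⊤}  OUT={a:0, b:12, c:3, d:-1, e:0; rest ⊤}
  B5:  IN={a:0, b:12, c:3, d:-1, e:0; rest ⊤}  OUT={a:0, b:12, c:-4, d:-1, e:0; rest ⊤}
  B6:  IN={a:0, b:12, c:-4, d:-1, e:0; rest ⊤}  OUT={a:16, b:12, c:-4, d:-1, e:0; rest ⊤}

Merge at B6: IN[B6] = OUT[B5] = {a: 0, b: 12, c: -4, d: -1, e: 0, f: ⊤}
Applying B6's transfer function to that IN value gives OUT[B6] (row B6 above).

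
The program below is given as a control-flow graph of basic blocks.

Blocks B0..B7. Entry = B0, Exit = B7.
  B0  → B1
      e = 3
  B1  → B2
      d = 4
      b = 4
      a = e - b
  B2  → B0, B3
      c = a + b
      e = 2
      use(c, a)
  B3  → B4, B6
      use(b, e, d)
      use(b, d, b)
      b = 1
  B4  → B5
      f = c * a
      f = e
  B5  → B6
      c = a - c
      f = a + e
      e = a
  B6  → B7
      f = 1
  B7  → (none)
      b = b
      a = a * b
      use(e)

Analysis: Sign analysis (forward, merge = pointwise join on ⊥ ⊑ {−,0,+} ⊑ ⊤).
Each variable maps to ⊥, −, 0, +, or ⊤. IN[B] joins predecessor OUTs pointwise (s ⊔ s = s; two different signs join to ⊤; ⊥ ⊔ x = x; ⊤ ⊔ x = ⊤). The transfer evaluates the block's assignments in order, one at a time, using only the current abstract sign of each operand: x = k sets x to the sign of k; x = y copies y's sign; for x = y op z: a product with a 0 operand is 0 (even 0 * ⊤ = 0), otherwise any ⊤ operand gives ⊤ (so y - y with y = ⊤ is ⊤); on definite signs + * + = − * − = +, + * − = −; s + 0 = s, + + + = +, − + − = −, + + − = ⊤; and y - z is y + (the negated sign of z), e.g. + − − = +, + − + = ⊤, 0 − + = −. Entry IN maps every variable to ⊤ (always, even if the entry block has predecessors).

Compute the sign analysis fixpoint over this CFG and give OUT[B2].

Answer: {a: ⊤, b: +, c: ⊤, d: +, e: +, f: ⊤}

Working:
Per-block solution:
  B0:  IN=(all ⊤)  OUT={e:+; rest ⊤}
  B1:  IN={e:+; rest ⊤}  OUT={b:+, d:+, e:+; rest ⊤}
  B2:  IN={b:+, d:+, e:+; rest ⊤}  OUT={b:+, d:+, e:+; rest ⊤}
  B3:  IN={b:+, d:+, e:+; rest ⊤}  OUT={b:+, d:+, e:+; rest ⊤}
  B4:  IN={b:+, d:+, e:+; rest ⊤}  OUT={b:+, d:+, e:+, f:+; rest ⊤}
  B5:  IN={b:+, d:+, e:+, f:+; rest ⊤}  OUT={b:+, d:+; rest ⊤}
  B6:  IN={b:+, d:+; rest ⊤}  OUT={b:+, d:+, f:+; rest ⊤}
  B7:  IN={b:+, d:+, f:+; rest ⊤}  OUT={b:+, d:+, f:+; rest ⊤}

Merge at B2: IN[B2] = OUT[B1] = {a: ⊤, b: +, c: ⊤, d: +, e: +, f: ⊤}
Applying B2's transfer function to that IN value gives OUT[B2] (row B2 above).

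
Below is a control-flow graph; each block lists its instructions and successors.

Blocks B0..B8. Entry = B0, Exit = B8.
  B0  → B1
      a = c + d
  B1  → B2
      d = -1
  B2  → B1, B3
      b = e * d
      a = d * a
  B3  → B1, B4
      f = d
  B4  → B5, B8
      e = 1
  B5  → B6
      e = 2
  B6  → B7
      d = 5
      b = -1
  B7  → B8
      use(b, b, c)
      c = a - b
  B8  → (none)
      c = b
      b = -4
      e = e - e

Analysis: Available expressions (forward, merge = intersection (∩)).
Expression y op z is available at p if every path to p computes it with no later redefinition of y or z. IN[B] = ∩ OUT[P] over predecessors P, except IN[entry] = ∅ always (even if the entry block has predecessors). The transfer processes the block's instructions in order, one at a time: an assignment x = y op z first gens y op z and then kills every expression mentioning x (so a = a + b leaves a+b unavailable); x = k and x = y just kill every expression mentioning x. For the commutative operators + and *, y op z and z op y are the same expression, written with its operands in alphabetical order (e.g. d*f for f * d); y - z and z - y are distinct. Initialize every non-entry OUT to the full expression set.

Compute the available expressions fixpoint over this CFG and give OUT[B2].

Answer: {d*e}

Trace:
Per-block solution:
  B0:  IN={}  OUT={c+d}
  B1:  IN={}  OUT={}
  B2:  IN={}  OUT={d*e}
  B3:  IN={d*e}  OUT={d*e}
  B4:  IN={d*e}  OUT={}
  B5:  IN={}  OUT={}
  B6:  IN={}  OUT={}
  B7:  IN={}  OUT={a-b}
  B8:  IN={}  OUT={}

Merge at B2: IN[B2] = OUT[B1] = {}
Applying B2's transfer function to that IN value gives OUT[B2] (row B2 above).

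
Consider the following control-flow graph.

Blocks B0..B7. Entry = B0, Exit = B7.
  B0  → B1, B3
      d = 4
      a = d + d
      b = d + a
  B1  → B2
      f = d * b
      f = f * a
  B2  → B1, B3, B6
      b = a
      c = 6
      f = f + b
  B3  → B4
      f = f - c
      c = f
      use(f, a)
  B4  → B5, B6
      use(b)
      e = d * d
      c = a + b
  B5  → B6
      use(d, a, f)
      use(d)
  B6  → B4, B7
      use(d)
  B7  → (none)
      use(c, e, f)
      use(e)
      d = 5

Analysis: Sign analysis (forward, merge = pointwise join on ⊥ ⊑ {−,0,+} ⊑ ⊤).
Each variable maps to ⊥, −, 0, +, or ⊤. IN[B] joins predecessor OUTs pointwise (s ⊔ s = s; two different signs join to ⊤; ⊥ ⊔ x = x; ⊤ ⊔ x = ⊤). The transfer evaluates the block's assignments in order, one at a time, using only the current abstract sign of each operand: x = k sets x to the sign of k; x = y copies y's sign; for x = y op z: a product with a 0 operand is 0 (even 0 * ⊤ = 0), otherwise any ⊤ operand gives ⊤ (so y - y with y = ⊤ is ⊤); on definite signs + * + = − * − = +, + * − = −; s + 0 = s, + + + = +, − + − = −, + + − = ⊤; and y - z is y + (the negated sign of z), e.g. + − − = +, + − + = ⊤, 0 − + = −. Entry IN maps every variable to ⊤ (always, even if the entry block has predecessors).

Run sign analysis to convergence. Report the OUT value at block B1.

Answer: {a: +, b: +, c: ⊤, d: +, e: ⊤, f: +}

Trace:
Converged values:
  B0:  IN=(all ⊤)  OUT={a:+, b:+, d:+; rest ⊤}
  B1:  IN={a:+, b:+, d:+; rest ⊤}  OUT={a:+, b:+, d:+, f:+; rest ⊤}
  B2:  IN={a:+, b:+, d:+, f:+; rest ⊤}  OUT={a:+, b:+, c:+, d:+, f:+; rest ⊤}
  B3:  IN={a:+, b:+, d:+; rest ⊤}  OUT={a:+, b:+, d:+; rest ⊤}
  B4:  IN={a:+, b:+, d:+; rest ⊤}  OUT={a:+, b:+, c:+, d:+, e:+; rest ⊤}
  B5:  IN={a:+, b:+, c:+, d:+, e:+; rest ⊤}  OUT={a:+, b:+, c:+, d:+, e:+; rest ⊤}
  B6:  IN={a:+, b:+, c:+, d:+; rest ⊤}  OUT={a:+, b:+, c:+, d:+; rest ⊤}
  B7:  IN={a:+, b:+, c:+, d:+; rest ⊤}  OUT={a:+, b:+, c:+, d:+; rest ⊤}

Merge at B1: IN[B1] = OUT[B0] ⊔ OUT[B2] = {a: +, b: +, c: ⊤, d: +, e: ⊤, f: ⊤}
Applying B1's transfer function to that IN value gives OUT[B1] (row B1 above).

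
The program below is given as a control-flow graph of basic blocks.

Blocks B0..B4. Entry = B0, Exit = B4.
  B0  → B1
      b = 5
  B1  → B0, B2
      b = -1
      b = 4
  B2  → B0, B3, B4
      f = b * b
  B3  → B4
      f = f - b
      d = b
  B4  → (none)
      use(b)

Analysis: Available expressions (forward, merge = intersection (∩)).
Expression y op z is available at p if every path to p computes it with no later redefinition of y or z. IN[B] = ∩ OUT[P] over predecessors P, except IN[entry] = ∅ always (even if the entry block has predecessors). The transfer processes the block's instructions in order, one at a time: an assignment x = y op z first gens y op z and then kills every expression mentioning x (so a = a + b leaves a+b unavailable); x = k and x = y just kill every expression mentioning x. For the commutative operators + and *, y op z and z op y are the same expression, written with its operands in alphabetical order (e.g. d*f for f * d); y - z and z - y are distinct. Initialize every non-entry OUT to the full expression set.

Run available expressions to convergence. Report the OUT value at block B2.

Answer: {b*b}

Trace:
Converged values:
  B0:   IN={}   OUT={}
  B1:   IN={}   OUT={}
  B2:   IN={}   OUT={b*b}
  B3:   IN={b*b}   OUT={b*b}
  B4:   IN={b*b}   OUT={b*b}

Merge at B2: IN[B2] = OUT[B1] = {}
Applying B2's transfer function to that IN value gives OUT[B2] (row B2 above).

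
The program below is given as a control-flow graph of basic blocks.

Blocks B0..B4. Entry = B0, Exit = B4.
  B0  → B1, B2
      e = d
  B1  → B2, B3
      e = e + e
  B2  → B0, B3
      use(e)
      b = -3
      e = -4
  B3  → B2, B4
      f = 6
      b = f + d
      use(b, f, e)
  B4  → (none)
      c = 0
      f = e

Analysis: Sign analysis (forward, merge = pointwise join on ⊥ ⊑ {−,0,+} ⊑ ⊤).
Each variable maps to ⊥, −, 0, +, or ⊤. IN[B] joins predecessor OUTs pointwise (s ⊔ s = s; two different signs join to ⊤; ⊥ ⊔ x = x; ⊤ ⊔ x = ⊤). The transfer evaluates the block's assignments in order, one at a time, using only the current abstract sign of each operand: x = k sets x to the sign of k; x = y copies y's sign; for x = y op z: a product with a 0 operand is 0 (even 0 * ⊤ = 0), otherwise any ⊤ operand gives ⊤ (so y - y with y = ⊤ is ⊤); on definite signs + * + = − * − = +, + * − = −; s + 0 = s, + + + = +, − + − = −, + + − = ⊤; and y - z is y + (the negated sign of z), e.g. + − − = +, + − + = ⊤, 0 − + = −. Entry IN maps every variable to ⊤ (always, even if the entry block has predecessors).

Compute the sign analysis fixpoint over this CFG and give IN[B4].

Per-block solution:
  B0:   IN=(all ⊤)   OUT=(all ⊤)
  B1:   IN=(all ⊤)   OUT=(all ⊤)
  B2:   IN=(all ⊤)   OUT={b:-, e:-; rest ⊤}
  B3:   IN=(all ⊤)   OUT={f:+; rest ⊤}
  B4:   IN={f:+; rest ⊤}   OUT={c:0; rest ⊤}

Merge at B4: IN[B4] = OUT[B3] = {a: ⊤, b: ⊤, c: ⊤, d: ⊤, e: ⊤, f: +}

Answer: {a: ⊤, b: ⊤, c: ⊤, d: ⊤, e: ⊤, f: +}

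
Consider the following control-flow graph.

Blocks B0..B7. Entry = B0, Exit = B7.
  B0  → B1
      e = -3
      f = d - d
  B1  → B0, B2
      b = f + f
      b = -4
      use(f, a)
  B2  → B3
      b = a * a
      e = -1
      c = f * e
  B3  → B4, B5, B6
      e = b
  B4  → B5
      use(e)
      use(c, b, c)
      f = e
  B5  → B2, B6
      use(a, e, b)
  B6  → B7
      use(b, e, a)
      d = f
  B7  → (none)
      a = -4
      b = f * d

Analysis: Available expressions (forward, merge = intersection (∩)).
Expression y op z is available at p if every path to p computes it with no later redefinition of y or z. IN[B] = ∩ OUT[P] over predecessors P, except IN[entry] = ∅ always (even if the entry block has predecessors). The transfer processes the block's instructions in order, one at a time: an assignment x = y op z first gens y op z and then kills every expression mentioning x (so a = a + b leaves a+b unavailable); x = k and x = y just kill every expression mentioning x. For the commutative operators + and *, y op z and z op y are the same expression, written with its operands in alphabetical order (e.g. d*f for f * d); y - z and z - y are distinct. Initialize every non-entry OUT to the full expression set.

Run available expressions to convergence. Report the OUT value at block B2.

Per-block solution:
  B0:  IN={}  OUT={d-d}
  B1:  IN={d-d}  OUT={d-d, f+f}
  B2:  IN={d-d}  OUT={a*a, d-d, e*f}
  B3:  IN={a*a, d-d, e*f}  OUT={a*a, d-d}
  B4:  IN={a*a, d-d}  OUT={a*a, d-d}
  B5:  IN={a*a, d-d}  OUT={a*a, d-d}
  B6:  IN={a*a, d-d}  OUT={a*a}
  B7:  IN={a*a}  OUT={d*f}

Merge at B2: IN[B2] = OUT[B1] ∩ OUT[B5] = {d-d}
Applying B2's transfer function to that IN value gives OUT[B2] (row B2 above).

Answer: {a*a, d-d, e*f}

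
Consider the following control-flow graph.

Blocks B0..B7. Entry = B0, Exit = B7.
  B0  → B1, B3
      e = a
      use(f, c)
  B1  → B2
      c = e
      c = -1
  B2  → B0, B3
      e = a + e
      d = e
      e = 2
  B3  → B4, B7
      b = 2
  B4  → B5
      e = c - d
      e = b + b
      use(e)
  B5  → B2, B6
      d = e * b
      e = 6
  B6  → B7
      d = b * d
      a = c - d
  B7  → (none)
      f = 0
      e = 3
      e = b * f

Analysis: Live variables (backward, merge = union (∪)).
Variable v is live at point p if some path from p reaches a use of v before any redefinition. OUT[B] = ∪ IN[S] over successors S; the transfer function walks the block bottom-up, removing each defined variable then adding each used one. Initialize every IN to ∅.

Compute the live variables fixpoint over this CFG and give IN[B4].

Answer: {a, b, c, d, f}

Derivation:
Converged values:
  B0:   IN={a, c, d, f}   OUT={a, c, d, e, f}
  B1:   IN={a, e, f}   OUT={a, c, e, f}
  B2:   IN={a, c, e, f}   OUT={a, c, d, f}
  B3:   IN={a, c, d, f}   OUT={a, b, c, d, f}
  B4:   IN={a, b, c, d, f}   OUT={a, b, c, e, f}
  B5:   IN={a, b, c, e, f}   OUT={a, b, c, d, e, f}
  B6:   IN={b, c, d}   OUT={b}
  B7:   IN={b}   OUT={}

Merge at B4: OUT[B4] = IN[B5] = {a, b, c, e, f}
Applying B4's transfer function to that OUT value gives IN[B4] (row B4 above).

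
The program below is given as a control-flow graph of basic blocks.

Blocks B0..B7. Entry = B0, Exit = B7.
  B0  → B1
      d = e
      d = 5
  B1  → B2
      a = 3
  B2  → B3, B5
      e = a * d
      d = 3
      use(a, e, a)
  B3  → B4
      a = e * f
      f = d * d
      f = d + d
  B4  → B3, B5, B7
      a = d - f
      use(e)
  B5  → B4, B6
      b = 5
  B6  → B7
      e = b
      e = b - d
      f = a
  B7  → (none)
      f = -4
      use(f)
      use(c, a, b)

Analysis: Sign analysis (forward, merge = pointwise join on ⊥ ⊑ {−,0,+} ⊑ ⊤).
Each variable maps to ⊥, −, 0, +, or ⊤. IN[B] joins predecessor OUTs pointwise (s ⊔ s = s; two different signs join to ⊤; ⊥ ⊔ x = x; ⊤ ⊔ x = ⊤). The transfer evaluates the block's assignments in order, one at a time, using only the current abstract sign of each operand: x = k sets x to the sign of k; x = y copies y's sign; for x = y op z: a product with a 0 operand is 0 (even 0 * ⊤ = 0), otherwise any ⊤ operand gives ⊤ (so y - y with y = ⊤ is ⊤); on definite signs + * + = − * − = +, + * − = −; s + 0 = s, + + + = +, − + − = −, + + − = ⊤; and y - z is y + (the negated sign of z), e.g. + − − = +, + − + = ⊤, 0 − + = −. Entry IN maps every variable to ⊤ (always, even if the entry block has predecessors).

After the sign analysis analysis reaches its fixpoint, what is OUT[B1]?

Answer: {a: +, b: ⊤, c: ⊤, d: +, e: ⊤, f: ⊤}

Derivation:
Per-block solution:
  B0:  IN=(all ⊤)  OUT={d:+; rest ⊤}
  B1:  IN={d:+; rest ⊤}  OUT={a:+, d:+; rest ⊤}
  B2:  IN={a:+, d:+; rest ⊤}  OUT={a:+, d:+, e:+; rest ⊤}
  B3:  IN={d:+, e:+; rest ⊤}  OUT={d:+, e:+, f:+; rest ⊤}
  B4:  IN={d:+, e:+; rest ⊤}  OUT={d:+, e:+; rest ⊤}
  B5:  IN={d:+, e:+; rest ⊤}  OUT={b:+, d:+, e:+; rest ⊤}
  B6:  IN={b:+, d:+, e:+; rest ⊤}  OUT={b:+, d:+; rest ⊤}
  B7:  IN={d:+; rest ⊤}  OUT={d:+, f:-; rest ⊤}

Merge at B1: IN[B1] = OUT[B0] = {a: ⊤, b: ⊤, c: ⊤, d: +, e: ⊤, f: ⊤}
Applying B1's transfer function to that IN value gives OUT[B1] (row B1 above).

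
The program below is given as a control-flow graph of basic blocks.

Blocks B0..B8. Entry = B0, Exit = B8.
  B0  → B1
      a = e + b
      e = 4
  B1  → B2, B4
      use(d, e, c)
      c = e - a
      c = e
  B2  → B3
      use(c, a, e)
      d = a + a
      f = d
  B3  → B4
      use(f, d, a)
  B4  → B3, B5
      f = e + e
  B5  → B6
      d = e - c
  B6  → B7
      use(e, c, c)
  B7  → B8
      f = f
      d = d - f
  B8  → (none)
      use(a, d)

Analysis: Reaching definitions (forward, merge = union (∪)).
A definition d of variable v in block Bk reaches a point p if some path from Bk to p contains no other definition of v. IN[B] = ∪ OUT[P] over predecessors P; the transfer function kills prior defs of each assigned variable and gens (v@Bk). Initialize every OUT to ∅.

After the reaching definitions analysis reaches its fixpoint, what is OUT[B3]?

Per-block solution:
  B0: | IN={} | OUT={a@B0, e@B0}
  B1: | IN={a@B0, e@B0} | OUT={a@B0, c@B1, e@B0}
  B2: | IN={a@B0, c@B1, e@B0} | OUT={a@B0, c@B1, d@B2, e@B0, f@B2}
  B3: | IN={a@B0, c@B1, d@B2, e@B0, f@B2, f@B4} | OUT={a@B0, c@B1, d@B2, e@B0, f@B2, f@B4}
  B4: | IN={a@B0, c@B1, d@B2, e@B0, f@B2, f@B4} | OUT={a@B0, c@B1, d@B2, e@B0, f@B4}
  B5: | IN={a@B0, c@B1, d@B2, e@B0, f@B4} | OUT={a@B0, c@B1, d@B5, e@B0, f@B4}
  B6: | IN={a@B0, c@B1, d@B5, e@B0, f@B4} | OUT={a@B0, c@B1, d@B5, e@B0, f@B4}
  B7: | IN={a@B0, c@B1, d@B5, e@B0, f@B4} | OUT={a@B0, c@B1, d@B7, e@B0, f@B7}
  B8: | IN={a@B0, c@B1, d@B7, e@B0, f@B7} | OUT={a@B0, c@B1, d@B7, e@B0, f@B7}

Merge at B3: IN[B3] = OUT[B2] ⊔ OUT[B4] = {a@B0, c@B1, d@B2, e@B0, f@B2, f@B4}
Applying B3's transfer function to that IN value gives OUT[B3] (row B3 above).

Answer: {a@B0, c@B1, d@B2, e@B0, f@B2, f@B4}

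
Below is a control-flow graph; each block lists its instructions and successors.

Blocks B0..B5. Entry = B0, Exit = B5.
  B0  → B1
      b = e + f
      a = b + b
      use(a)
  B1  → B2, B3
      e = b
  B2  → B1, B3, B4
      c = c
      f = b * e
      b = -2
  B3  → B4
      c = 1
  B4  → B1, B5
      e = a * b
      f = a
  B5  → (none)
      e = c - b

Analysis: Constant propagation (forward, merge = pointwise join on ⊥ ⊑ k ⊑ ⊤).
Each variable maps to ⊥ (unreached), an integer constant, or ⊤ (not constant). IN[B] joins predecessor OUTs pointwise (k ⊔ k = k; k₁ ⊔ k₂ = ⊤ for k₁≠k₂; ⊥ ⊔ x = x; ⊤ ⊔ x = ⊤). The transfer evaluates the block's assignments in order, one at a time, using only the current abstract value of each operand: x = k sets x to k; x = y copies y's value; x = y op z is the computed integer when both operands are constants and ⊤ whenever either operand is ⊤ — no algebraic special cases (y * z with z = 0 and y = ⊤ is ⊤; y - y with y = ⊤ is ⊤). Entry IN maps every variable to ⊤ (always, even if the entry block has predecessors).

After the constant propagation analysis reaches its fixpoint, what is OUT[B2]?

Per-block solution:
  B0:   IN=(all ⊤)   OUT=(all ⊤)
  B1:   IN=(all ⊤)   OUT=(all ⊤)
  B2:   IN=(all ⊤)   OUT={b:-2; rest ⊤}
  B3:   IN=(all ⊤)   OUT={c:1; rest ⊤}
  B4:   IN=(all ⊤)   OUT=(all ⊤)
  B5:   IN=(all ⊤)   OUT=(all ⊤)

Merge at B2: IN[B2] = OUT[B1] = {a: ⊤, b: ⊤, c: ⊤, d: ⊤, e: ⊤, f: ⊤}
Applying B2's transfer function to that IN value gives OUT[B2] (row B2 above).

Answer: {a: ⊤, b: -2, c: ⊤, d: ⊤, e: ⊤, f: ⊤}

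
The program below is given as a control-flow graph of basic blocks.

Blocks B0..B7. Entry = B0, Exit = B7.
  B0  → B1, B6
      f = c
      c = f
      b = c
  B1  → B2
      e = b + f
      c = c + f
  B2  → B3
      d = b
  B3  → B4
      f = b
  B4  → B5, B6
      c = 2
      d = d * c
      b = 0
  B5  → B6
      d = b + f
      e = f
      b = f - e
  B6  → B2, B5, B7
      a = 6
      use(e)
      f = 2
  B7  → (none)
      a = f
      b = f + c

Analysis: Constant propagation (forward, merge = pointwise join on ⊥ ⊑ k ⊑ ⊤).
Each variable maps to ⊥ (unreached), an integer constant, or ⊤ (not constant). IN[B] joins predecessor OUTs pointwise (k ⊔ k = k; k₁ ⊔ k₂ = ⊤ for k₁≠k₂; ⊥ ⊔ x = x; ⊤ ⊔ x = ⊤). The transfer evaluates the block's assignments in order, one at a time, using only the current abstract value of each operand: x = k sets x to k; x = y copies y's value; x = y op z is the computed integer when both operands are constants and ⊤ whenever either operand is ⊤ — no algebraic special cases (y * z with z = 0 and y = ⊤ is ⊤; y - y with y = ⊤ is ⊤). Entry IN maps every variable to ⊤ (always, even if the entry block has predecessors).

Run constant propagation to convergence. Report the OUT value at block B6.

Answer: {a: 6, b: ⊤, c: ⊤, d: ⊤, e: ⊤, f: 2}

Working:
Per-block solution:
  B0:  IN=(all ⊤)  OUT=(all ⊤)
  B1:  IN=(all ⊤)  OUT=(all ⊤)
  B2:  IN=(all ⊤)  OUT=(all ⊤)
  B3:  IN=(all ⊤)  OUT=(all ⊤)
  B4:  IN=(all ⊤)  OUT={b:0, c:2; rest ⊤}
  B5:  IN=(all ⊤)  OUT=(all ⊤)
  B6:  IN=(all ⊤)  OUT={a:6, f:2; rest ⊤}
  B7:  IN={a:6, f:2; rest ⊤}  OUT={a:2, f:2; rest ⊤}

Merge at B6: IN[B6] = OUT[B0] ⊔ OUT[B4] ⊔ OUT[B5] = {a: ⊤, b: ⊤, c: ⊤, d: ⊤, e: ⊤, f: ⊤}
Applying B6's transfer function to that IN value gives OUT[B6] (row B6 above).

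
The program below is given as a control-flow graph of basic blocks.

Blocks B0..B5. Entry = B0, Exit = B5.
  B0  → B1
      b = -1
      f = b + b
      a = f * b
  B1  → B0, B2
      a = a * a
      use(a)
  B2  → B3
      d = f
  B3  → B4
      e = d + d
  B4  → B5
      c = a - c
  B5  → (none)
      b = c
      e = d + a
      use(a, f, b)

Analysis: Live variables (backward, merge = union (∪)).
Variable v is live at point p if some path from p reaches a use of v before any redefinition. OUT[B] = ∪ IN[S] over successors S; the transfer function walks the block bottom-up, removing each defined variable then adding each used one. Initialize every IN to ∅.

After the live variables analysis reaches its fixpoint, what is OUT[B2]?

Answer: {a, c, d, f}

Derivation:
Converged values:
  B0:  IN={c}  OUT={a, c, f}
  B1:  IN={a, c, f}  OUT={a, c, f}
  B2:  IN={a, c, f}  OUT={a, c, d, f}
  B3:  IN={a, c, d, f}  OUT={a, c, d, f}
  B4:  IN={a, c, d, f}  OUT={a, c, d, f}
  B5:  IN={a, c, d, f}  OUT={}

Merge at B2: OUT[B2] = IN[B3] = {a, c, d, f}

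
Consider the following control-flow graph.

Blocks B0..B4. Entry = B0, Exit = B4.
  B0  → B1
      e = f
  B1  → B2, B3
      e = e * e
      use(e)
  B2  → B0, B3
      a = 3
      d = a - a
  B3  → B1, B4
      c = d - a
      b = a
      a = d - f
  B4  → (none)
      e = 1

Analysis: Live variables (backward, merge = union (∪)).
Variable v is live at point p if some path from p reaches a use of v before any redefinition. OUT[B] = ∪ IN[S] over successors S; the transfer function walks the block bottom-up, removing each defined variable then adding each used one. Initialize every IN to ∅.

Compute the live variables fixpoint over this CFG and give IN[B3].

Converged values:
  B0: | IN={a, d, f} | OUT={a, d, e, f}
  B1: | IN={a, d, e, f} | OUT={a, d, e, f}
  B2: | IN={e, f} | OUT={a, d, e, f}
  B3: | IN={a, d, e, f} | OUT={a, d, e, f}
  B4: | IN={} | OUT={}

Merge at B3: OUT[B3] = IN[B1] ⊔ IN[B4] = {a, d, e, f}
Applying B3's transfer function to that OUT value gives IN[B3] (row B3 above).

Answer: {a, d, e, f}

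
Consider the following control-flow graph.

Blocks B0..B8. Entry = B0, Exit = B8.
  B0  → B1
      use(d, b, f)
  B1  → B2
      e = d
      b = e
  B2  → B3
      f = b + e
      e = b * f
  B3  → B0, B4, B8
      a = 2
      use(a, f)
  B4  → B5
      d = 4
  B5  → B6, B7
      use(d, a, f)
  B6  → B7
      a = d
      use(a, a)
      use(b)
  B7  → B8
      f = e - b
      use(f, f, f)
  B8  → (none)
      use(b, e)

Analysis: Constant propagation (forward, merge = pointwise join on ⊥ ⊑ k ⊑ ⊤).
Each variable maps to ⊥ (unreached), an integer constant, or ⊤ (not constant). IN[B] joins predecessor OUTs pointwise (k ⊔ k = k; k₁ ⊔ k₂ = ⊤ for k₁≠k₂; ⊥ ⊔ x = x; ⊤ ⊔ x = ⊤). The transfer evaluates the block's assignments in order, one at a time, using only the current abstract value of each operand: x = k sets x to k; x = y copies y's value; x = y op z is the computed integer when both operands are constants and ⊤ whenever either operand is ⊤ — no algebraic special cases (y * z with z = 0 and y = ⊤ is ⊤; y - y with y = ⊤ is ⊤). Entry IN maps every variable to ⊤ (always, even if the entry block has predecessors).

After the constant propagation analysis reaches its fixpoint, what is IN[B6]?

Answer: {a: 2, b: ⊤, c: ⊤, d: 4, e: ⊤, f: ⊤}

Derivation:
Converged values:
  B0:  IN=(all ⊤)  OUT=(all ⊤)
  B1:  IN=(all ⊤)  OUT=(all ⊤)
  B2:  IN=(all ⊤)  OUT=(all ⊤)
  B3:  IN=(all ⊤)  OUT={a:2; rest ⊤}
  B4:  IN={a:2; rest ⊤}  OUT={a:2, d:4; rest ⊤}
  B5:  IN={a:2, d:4; rest ⊤}  OUT={a:2, d:4; rest ⊤}
  B6:  IN={a:2, d:4; rest ⊤}  OUT={a:4, d:4; rest ⊤}
  B7:  IN={d:4; rest ⊤}  OUT={d:4; rest ⊤}
  B8:  IN=(all ⊤)  OUT=(all ⊤)

Merge at B6: IN[B6] = OUT[B5] = {a: 2, b: ⊤, c: ⊤, d: 4, e: ⊤, f: ⊤}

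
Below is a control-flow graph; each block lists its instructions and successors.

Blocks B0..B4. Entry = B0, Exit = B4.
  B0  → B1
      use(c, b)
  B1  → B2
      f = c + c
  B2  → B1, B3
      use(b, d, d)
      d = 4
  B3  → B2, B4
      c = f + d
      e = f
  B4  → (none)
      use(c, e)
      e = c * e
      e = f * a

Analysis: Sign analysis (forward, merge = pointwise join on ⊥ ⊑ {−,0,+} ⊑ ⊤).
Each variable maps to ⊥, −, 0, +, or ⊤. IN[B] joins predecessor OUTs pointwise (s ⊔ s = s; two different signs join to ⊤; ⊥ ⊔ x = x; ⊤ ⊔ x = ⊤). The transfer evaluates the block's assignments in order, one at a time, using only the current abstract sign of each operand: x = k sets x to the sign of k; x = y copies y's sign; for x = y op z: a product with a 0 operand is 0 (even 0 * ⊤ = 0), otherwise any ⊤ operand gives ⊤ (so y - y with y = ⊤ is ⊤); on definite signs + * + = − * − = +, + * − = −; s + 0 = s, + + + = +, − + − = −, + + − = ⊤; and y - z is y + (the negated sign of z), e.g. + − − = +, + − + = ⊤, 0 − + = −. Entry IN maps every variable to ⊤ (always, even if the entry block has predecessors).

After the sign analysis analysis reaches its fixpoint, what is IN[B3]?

Answer: {a: ⊤, b: ⊤, c: ⊤, d: +, e: ⊤, f: ⊤}

Working:
Converged values:
  B0:   IN=(all ⊤)   OUT=(all ⊤)
  B1:   IN=(all ⊤)   OUT=(all ⊤)
  B2:   IN=(all ⊤)   OUT={d:+; rest ⊤}
  B3:   IN={d:+; rest ⊤}   OUT={d:+; rest ⊤}
  B4:   IN={d:+; rest ⊤}   OUT={d:+; rest ⊤}

Merge at B3: IN[B3] = OUT[B2] = {a: ⊤, b: ⊤, c: ⊤, d: +, e: ⊤, f: ⊤}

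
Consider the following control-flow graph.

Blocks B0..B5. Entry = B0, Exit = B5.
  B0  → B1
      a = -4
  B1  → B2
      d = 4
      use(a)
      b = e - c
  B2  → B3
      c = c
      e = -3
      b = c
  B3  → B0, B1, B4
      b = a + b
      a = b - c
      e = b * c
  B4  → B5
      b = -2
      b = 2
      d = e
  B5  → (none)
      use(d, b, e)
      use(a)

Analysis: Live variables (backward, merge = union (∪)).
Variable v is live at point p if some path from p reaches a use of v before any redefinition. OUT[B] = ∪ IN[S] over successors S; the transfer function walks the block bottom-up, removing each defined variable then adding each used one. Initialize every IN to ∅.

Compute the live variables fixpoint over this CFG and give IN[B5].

Answer: {a, b, d, e}

Derivation:
Converged values:
  B0: | IN={c, e} | OUT={a, c, e}
  B1: | IN={a, c, e} | OUT={a, c}
  B2: | IN={a, c} | OUT={a, b, c}
  B3: | IN={a, b, c} | OUT={a, c, e}
  B4: | IN={a, e} | OUT={a, b, d, e}
  B5: | IN={a, b, d, e} | OUT={}

B5 is the boundary node: OUT[B5] = {}
Applying B5's transfer function to that OUT value gives IN[B5] (row B5 above).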